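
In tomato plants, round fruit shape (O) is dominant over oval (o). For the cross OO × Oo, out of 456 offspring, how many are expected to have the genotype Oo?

Punnett square for OO × Oo:
Offspring genotypes: 2 OO, 2 Oo
Total offspring: 4
Count with target: 2
Probability: 2/4 = 1/2
Expected count = 1/2 × 456 = 228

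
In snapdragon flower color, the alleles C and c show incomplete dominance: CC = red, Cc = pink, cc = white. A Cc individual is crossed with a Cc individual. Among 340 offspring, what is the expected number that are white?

Punnett square for Cc × Cc:
Offspring genotypes: 1 CC, 2 Cc, 1 cc
Phenotype counts: 1 red, 2 pink, 1 white
white: 1 out of 4 → fraction 1/4
Expected count = 1/4 × 340 = 85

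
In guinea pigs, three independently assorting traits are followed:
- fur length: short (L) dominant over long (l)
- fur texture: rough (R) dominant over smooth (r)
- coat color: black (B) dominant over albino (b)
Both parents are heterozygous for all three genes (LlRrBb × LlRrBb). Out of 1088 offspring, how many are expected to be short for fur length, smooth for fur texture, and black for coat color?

Trihybrid cross: LlRrBb × LlRrBb
Each trait segregates independently with a 3:1 phenotypic ratio, so each gene contributes 3/4 (dominant) or 1/4 (recessive).
Target: short (fur length), smooth (fur texture), black (coat color)
Probability = product of independent per-trait probabilities
= 3/4 × 1/4 × 3/4 = 9/64
Expected count = 9/64 × 1088 = 153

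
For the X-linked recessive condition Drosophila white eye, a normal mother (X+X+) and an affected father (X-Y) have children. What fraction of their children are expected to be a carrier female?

Cross: X+X+ × X-Y
Offspring: 2 X+X-, 2 X+Y
Probability of a carrier female: 2/4 = 1/2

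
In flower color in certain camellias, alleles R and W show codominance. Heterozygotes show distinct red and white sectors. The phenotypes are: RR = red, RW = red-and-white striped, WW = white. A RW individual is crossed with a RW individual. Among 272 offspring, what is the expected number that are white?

Punnett square for RW × RW:
Offspring genotypes: 1 RR, 2 RW, 1 WW
Phenotype counts: 1 red, 2 red-and-white striped, 1 white
white: 1 out of 4 → fraction 1/4
Expected count = 1/4 × 272 = 68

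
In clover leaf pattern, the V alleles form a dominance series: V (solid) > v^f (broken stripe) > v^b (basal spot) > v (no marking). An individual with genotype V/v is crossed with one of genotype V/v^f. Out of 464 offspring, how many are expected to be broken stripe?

Cross: V/v × V/v^f
Allele dominance: V > v^f > v^b > v
Offspring genotypes: 1 V/V, 1 V/v^f, 1 V/v, 1 v^f/v
Phenotype counts: 3 solid, 1 broken stripe
broken stripe: 1 out of 4 → fraction 1/4
Expected count = 1/4 × 464 = 116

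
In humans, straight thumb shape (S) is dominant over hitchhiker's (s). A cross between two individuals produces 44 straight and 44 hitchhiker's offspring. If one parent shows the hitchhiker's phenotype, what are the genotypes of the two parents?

Observed offspring: 44 straight, 44 hitchhiker's
The observed ratio simplifies to 1:1. One parent shows hitchhiker's, so its genotype must be ss. A 1:1 offspring split requires the other parent to be heterozygous (Ss).
Parent genotypes: ss × Ss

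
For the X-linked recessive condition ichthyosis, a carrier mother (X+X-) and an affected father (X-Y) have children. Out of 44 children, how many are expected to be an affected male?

Cross: X+X- × X-Y
Offspring: 1 X+X-, 1 X+Y, 1 X-X-, 1 X-Y
Probability of an affected male: 1/4
Expected count = 1/4 × 44 = 11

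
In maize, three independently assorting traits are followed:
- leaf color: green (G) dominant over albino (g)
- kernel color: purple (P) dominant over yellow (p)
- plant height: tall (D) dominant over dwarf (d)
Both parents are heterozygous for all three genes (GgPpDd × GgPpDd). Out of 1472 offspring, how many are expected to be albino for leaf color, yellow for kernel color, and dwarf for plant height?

Trihybrid cross: GgPpDd × GgPpDd
Each trait segregates independently with a 3:1 phenotypic ratio, so each gene contributes 3/4 (dominant) or 1/4 (recessive).
Target: albino (leaf color), yellow (kernel color), dwarf (plant height)
Probability = product of independent per-trait probabilities
= 1/4 × 1/4 × 1/4 = 1/64
Expected count = 1/64 × 1472 = 23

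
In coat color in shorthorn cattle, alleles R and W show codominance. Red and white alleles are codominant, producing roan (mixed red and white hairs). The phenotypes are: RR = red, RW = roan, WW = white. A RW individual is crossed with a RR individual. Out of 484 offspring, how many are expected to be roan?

Punnett square for RW × RR:
Offspring genotypes: 2 RR, 2 RW
Phenotype counts: 2 red, 2 roan
roan: 2 out of 4 → fraction 1/2
Expected count = 1/2 × 484 = 242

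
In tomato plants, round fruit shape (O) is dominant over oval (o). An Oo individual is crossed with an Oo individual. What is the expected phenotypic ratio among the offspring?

Punnett square for Oo × Oo:
Offspring genotypes: 1 OO, 2 Oo, 1 oo
round: 3, oval: 1
Ratio: 3:1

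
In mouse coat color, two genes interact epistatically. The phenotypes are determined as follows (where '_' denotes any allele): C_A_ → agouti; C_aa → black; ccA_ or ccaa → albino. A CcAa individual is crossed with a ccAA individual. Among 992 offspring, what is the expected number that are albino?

Cross: CcAa × ccAA — consider each gene separately:
C gene: Cc × cc → 2 Cc, 2 cc → 2 C_ : 2 cc (out of 4)
A gene: Aa × AA → 2 AA, 2 Aa → 4 A_ (out of 4)
Genotype classes (out of 4 × 4 = 16): C_A_ = 2×4 = 8; ccA_ = 2×4 = 8
Apply the phenotype rules: C_A_ (8) → agouti; ccA_ (8) → albino
Phenotype counts (out of 16): 8 agouti, 8 albino
albino: 8 out of 16 → fraction 1/2
Expected count = 1/2 × 992 = 496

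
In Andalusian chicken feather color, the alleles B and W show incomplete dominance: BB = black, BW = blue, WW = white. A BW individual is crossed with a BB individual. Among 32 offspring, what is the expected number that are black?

Punnett square for BW × BB:
Offspring genotypes: 2 BB, 2 BW
Phenotype counts: 2 black, 2 blue
black: 2 out of 4 → fraction 1/2
Expected count = 1/2 × 32 = 16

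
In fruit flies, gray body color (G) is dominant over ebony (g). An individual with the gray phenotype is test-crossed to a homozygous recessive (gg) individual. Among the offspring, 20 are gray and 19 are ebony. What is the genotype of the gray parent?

Test cross: ? × gg
Offspring: 20 gray, 19 ebony — approximately 1:1.
A 1:1 ratio in a test cross indicates the unknown parent is heterozygous (Gg).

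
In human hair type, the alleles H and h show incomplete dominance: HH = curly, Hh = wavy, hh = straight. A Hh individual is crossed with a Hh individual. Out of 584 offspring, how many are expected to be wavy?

Punnett square for Hh × Hh:
Offspring genotypes: 1 HH, 2 Hh, 1 hh
Phenotype counts: 1 curly, 2 wavy, 1 straight
wavy: 2 out of 4 → fraction 1/2
Expected count = 1/2 × 584 = 292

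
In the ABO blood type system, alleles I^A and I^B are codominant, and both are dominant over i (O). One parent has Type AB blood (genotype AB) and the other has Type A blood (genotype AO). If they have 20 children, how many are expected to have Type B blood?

Cross: AB × AO
Possible offspring genotypes: 1 AA, 1 AO, 1 AB, 1 BO
Blood type counts: 2 Type A, 1 Type AB, 1 Type B
Probability of Type B: 1/4
Expected count = 1/4 × 20 = 5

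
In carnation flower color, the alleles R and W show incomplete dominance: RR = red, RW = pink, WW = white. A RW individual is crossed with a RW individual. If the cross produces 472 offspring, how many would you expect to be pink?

Punnett square for RW × RW:
Offspring genotypes: 1 RR, 2 RW, 1 WW
Phenotype counts: 1 red, 2 pink, 1 white
pink: 2 out of 4 → fraction 1/2
Expected count = 1/2 × 472 = 236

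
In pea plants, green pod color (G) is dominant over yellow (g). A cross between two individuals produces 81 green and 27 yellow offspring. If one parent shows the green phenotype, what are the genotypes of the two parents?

Observed offspring: 81 green, 27 yellow
The observed ratio simplifies to 3:1. Yellow (gg) offspring appear, so each parent must contribute one g allele. The parent stated to show green carries G, so it is Gg. The other parent is then either Gg or gg: Gg × gg would give a 1:1 split, whereas Gg × Gg gives 3:1 — matching the data. So both parents are heterozygous (Gg × Gg).
Parent genotypes: Gg × Gg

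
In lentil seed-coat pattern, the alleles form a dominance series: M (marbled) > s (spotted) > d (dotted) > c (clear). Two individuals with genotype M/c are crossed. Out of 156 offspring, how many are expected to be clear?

Cross: M/c × M/c
Allele dominance: M > s > d > c
Offspring genotypes: 1 M/M, 2 M/c, 1 c/c
Phenotype counts: 3 marbled, 1 clear
clear: 1 out of 4 → fraction 1/4
Expected count = 1/4 × 156 = 39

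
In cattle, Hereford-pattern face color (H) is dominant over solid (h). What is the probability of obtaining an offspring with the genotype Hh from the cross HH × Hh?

Punnett square for HH × Hh:
Offspring genotypes: 2 HH, 2 Hh
Total offspring: 4
Count with target: 2
Probability: 2/4 = 1/2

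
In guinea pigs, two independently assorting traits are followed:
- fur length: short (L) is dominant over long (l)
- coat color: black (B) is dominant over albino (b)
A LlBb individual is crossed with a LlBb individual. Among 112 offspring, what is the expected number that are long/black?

Dihybrid cross LlBb × LlBb — consider each gene separately:
fur length: Ll × Ll → 1 LL, 2 Ll, 1 ll → 3 L_ : 1 ll (out of 4)
coat color: Bb × Bb → 1 BB, 2 Bb, 1 bb → 3 B_ : 1 bb (out of 4)
Combine (counts out of 4 × 4 = 16): short/black (L_B_) = 3×3 = 9; short/albino (L_bb) = 3×1 = 3; long/black (llB_) = 1×3 = 3; long/albino (llbb) = 1×1 = 1
Phenotype counts (out of 16): 9 short/black, 3 short/albino, 3 long/black, 1 long/albino
long/black: 3 out of 16 → fraction 3/16
Expected count = 3/16 × 112 = 21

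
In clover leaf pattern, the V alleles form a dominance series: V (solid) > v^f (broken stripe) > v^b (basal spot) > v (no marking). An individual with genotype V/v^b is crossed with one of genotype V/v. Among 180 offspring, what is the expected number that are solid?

Cross: V/v^b × V/v
Allele dominance: V > v^f > v^b > v
Offspring genotypes: 1 V/V, 1 V/v, 1 V/v^b, 1 v^b/v
Phenotype counts: 3 solid, 1 basal spot
solid: 3 out of 4 → fraction 3/4
Expected count = 3/4 × 180 = 135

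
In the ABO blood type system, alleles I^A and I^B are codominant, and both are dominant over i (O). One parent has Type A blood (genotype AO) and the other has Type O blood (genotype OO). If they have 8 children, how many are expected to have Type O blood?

Cross: AO × OO
Possible offspring genotypes: 2 AO, 2 OO
Blood type counts: 2 Type A, 2 Type O
Probability of Type O: 2/4 = 1/2
Expected count = 1/2 × 8 = 4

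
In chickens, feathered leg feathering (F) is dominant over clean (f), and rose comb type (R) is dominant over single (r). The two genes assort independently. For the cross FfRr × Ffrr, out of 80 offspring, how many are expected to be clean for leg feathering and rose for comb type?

Dihybrid cross FfRr × Ffrr — consider each gene separately:
leg feathering: Ff × Ff → 1 FF, 2 Ff, 1 ff → 3 F_ : 1 ff (out of 4)
comb type: Rr × rr → 2 Rr, 2 rr → 2 R_ : 2 rr (out of 4)
Looking for: clean (ff) and rose (R_)
P(clean) = 1/4, P(rose) = 2/4
P(both) = 1/4 × 2/4 = 2/16 = 1/8
Expected count = 1/8 × 80 = 10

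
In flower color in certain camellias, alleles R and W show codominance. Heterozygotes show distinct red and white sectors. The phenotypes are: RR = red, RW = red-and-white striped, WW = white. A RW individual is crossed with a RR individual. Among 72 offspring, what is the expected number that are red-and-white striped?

Punnett square for RW × RR:
Offspring genotypes: 2 RR, 2 RW
Phenotype counts: 2 red, 2 red-and-white striped
red-and-white striped: 2 out of 4 → fraction 1/2
Expected count = 1/2 × 72 = 36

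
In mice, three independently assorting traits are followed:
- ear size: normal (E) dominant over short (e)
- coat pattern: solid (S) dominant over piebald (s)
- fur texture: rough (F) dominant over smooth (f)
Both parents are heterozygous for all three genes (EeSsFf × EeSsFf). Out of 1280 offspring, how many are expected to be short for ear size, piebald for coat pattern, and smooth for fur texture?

Trihybrid cross: EeSsFf × EeSsFf
Each trait segregates independently with a 3:1 phenotypic ratio, so each gene contributes 3/4 (dominant) or 1/4 (recessive).
Target: short (ear size), piebald (coat pattern), smooth (fur texture)
Probability = product of independent per-trait probabilities
= 1/4 × 1/4 × 1/4 = 1/64
Expected count = 1/64 × 1280 = 20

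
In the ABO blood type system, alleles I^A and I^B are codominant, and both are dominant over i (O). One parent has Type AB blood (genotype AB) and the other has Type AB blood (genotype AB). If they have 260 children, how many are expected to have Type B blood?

Cross: AB × AB
Possible offspring genotypes: 1 AA, 2 AB, 1 BB
Blood type counts: 1 Type A, 2 Type AB, 1 Type B
Probability of Type B: 1/4
Expected count = 1/4 × 260 = 65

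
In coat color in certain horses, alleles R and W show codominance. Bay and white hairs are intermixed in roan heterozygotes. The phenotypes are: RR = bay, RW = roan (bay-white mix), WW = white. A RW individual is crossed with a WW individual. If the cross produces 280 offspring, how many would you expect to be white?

Punnett square for RW × WW:
Offspring genotypes: 2 RW, 2 WW
Phenotype counts: 2 roan (bay-white mix), 2 white
white: 2 out of 4 → fraction 1/2
Expected count = 1/2 × 280 = 140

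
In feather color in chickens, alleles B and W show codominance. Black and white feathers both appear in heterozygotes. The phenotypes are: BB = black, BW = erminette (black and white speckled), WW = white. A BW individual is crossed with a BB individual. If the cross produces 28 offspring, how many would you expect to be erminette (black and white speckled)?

Punnett square for BW × BB:
Offspring genotypes: 2 BB, 2 BW
Phenotype counts: 2 black, 2 erminette (black and white speckled)
erminette (black and white speckled): 2 out of 4 → fraction 1/2
Expected count = 1/2 × 28 = 14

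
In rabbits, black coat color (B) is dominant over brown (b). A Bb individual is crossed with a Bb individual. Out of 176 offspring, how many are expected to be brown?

Punnett square for Bb × Bb:
Offspring genotypes: 1 BB, 2 Bb, 1 bb
black: 3, brown: 1
brown: 1 out of 4 → fraction 1/4
Expected count = 1/4 × 176 = 44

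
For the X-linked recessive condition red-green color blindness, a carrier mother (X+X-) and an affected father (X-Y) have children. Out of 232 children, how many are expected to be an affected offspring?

Cross: X+X- × X-Y
Offspring: 1 X+X-, 1 X+Y, 1 X-X-, 1 X-Y
Probability of an affected offspring: 2/4 = 1/2
Expected count = 1/2 × 232 = 116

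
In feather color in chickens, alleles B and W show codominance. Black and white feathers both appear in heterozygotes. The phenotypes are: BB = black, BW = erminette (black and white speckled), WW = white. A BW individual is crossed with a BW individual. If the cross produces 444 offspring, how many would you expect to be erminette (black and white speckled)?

Punnett square for BW × BW:
Offspring genotypes: 1 BB, 2 BW, 1 WW
Phenotype counts: 1 black, 2 erminette (black and white speckled), 1 white
erminette (black and white speckled): 2 out of 4 → fraction 1/2
Expected count = 1/2 × 444 = 222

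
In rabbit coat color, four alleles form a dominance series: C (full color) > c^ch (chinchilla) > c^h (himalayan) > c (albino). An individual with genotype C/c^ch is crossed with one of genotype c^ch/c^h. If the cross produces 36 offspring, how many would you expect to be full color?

Cross: C/c^ch × c^ch/c^h
Allele dominance: C > c^ch > c^h > c
Offspring genotypes: 1 C/c^ch, 1 C/c^h, 1 c^ch/c^ch, 1 c^ch/c^h
Phenotype counts: 2 full color, 2 chinchilla
full color: 2 out of 4 → fraction 1/2
Expected count = 1/2 × 36 = 18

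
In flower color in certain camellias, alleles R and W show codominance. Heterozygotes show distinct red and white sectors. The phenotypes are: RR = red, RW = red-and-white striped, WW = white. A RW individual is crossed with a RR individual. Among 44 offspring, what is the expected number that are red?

Punnett square for RW × RR:
Offspring genotypes: 2 RR, 2 RW
Phenotype counts: 2 red, 2 red-and-white striped
red: 2 out of 4 → fraction 1/2
Expected count = 1/2 × 44 = 22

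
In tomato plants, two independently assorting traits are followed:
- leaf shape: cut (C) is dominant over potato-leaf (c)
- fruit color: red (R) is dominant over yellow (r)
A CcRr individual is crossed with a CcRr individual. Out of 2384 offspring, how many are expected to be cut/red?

Dihybrid cross CcRr × CcRr — consider each gene separately:
leaf shape: Cc × Cc → 1 CC, 2 Cc, 1 cc → 3 C_ : 1 cc (out of 4)
fruit color: Rr × Rr → 1 RR, 2 Rr, 1 rr → 3 R_ : 1 rr (out of 4)
Combine (counts out of 4 × 4 = 16): cut/red (C_R_) = 3×3 = 9; cut/yellow (C_rr) = 3×1 = 3; potato-leaf/red (ccR_) = 1×3 = 3; potato-leaf/yellow (ccrr) = 1×1 = 1
Phenotype counts (out of 16): 9 cut/red, 3 cut/yellow, 3 potato-leaf/red, 1 potato-leaf/yellow
cut/red: 9 out of 16 → fraction 9/16
Expected count = 9/16 × 2384 = 1341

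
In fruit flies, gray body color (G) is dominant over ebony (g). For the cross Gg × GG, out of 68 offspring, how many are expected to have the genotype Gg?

Punnett square for Gg × GG:
Offspring genotypes: 2 GG, 2 Gg
Total offspring: 4
Count with target: 2
Probability: 2/4 = 1/2
Expected count = 1/2 × 68 = 34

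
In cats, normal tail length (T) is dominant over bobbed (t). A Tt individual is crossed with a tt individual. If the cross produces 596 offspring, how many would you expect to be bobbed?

Punnett square for Tt × tt:
Offspring genotypes: 2 Tt, 2 tt
normal: 2, bobbed: 2
bobbed: 2 out of 4 → fraction 1/2
Expected count = 1/2 × 596 = 298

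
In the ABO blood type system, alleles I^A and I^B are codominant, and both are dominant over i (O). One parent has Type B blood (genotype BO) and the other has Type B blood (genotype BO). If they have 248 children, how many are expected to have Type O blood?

Cross: BO × BO
Possible offspring genotypes: 1 BB, 2 BO, 1 OO
Blood type counts: 3 Type B, 1 Type O
Probability of Type O: 1/4
Expected count = 1/4 × 248 = 62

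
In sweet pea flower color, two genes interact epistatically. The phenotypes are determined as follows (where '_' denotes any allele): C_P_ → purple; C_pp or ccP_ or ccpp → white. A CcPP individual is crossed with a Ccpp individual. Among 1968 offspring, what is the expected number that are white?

Cross: CcPP × Ccpp — consider each gene separately:
C gene: Cc × Cc → 1 CC, 2 Cc, 1 cc → 3 C_ : 1 cc (out of 4)
P gene: PP × pp → 4 Pp → 4 P_ (out of 4)
Genotype classes (out of 4 × 4 = 16): C_P_ = 3×4 = 12; ccP_ = 1×4 = 4
Apply the phenotype rules: C_P_ (12) → purple; ccP_ (4) → white
Phenotype counts (out of 16): 12 purple, 4 white
white: 4 out of 16 → fraction 1/4
Expected count = 1/4 × 1968 = 492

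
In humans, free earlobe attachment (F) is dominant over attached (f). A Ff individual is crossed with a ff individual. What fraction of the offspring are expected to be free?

Punnett square for Ff × ff:
Offspring genotypes: 2 Ff, 2 ff
free: 2, attached: 2
free: 2 out of 4
Probability: 2/4 = 1/2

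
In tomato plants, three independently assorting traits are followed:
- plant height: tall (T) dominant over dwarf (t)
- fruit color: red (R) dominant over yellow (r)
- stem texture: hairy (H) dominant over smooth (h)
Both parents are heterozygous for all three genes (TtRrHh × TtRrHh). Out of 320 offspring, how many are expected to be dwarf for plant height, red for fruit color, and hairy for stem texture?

Trihybrid cross: TtRrHh × TtRrHh
Each trait segregates independently with a 3:1 phenotypic ratio, so each gene contributes 3/4 (dominant) or 1/4 (recessive).
Target: dwarf (plant height), red (fruit color), hairy (stem texture)
Probability = product of independent per-trait probabilities
= 1/4 × 3/4 × 3/4 = 9/64
Expected count = 9/64 × 320 = 45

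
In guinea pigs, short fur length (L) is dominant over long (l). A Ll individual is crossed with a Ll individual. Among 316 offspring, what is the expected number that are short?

Punnett square for Ll × Ll:
Offspring genotypes: 1 LL, 2 Ll, 1 ll
short: 3, long: 1
short: 3 out of 4 → fraction 3/4
Expected count = 3/4 × 316 = 237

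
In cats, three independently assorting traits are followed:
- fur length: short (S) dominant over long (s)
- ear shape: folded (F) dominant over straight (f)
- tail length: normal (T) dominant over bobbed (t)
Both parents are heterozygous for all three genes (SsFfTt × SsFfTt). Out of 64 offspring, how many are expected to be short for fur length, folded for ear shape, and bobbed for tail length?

Trihybrid cross: SsFfTt × SsFfTt
Each trait segregates independently with a 3:1 phenotypic ratio, so each gene contributes 3/4 (dominant) or 1/4 (recessive).
Target: short (fur length), folded (ear shape), bobbed (tail length)
Probability = product of independent per-trait probabilities
= 3/4 × 3/4 × 1/4 = 9/64
Expected count = 9/64 × 64 = 9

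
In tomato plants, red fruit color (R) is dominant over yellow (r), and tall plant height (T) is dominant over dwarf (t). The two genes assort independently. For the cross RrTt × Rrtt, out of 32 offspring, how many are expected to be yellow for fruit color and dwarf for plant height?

Dihybrid cross RrTt × Rrtt — consider each gene separately:
fruit color: Rr × Rr → 1 RR, 2 Rr, 1 rr → 3 R_ : 1 rr (out of 4)
plant height: Tt × tt → 2 Tt, 2 tt → 2 T_ : 2 tt (out of 4)
Looking for: yellow (rr) and dwarf (tt)
P(yellow) = 1/4, P(dwarf) = 2/4
P(both) = 1/4 × 2/4 = 2/16 = 1/8
Expected count = 1/8 × 32 = 4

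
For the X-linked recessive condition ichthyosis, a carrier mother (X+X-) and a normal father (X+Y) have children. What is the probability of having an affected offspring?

Cross: X+X- × X+Y
Offspring: 1 X+X+, 1 X+Y, 1 X+X-, 1 X-Y
Probability of an affected offspring: 1/4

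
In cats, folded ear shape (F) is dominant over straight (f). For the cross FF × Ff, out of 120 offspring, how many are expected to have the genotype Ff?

Punnett square for FF × Ff:
Offspring genotypes: 2 FF, 2 Ff
Total offspring: 4
Count with target: 2
Probability: 2/4 = 1/2
Expected count = 1/2 × 120 = 60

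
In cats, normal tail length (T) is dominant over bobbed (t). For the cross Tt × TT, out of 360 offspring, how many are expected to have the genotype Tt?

Punnett square for Tt × TT:
Offspring genotypes: 2 TT, 2 Tt
Total offspring: 4
Count with target: 2
Probability: 2/4 = 1/2
Expected count = 1/2 × 360 = 180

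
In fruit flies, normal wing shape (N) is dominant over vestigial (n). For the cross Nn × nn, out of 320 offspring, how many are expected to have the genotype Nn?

Punnett square for Nn × nn:
Offspring genotypes: 2 Nn, 2 nn
Total offspring: 4
Count with target: 2
Probability: 2/4 = 1/2
Expected count = 1/2 × 320 = 160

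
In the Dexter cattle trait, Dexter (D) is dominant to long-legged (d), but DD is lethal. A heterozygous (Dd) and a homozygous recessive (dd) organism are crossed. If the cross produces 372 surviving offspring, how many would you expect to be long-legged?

Cross: Dd × dd
Punnett square offspring (before lethality): 2 Dd, 2 dd
No DD offspring are produced in this cross.
long-legged: 2 out of 4 → fraction 1/2
Expected count = 1/2 × 372 = 186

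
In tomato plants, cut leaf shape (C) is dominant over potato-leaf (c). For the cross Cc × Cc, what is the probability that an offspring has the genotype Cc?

Punnett square for Cc × Cc:
Offspring genotypes: 1 CC, 2 Cc, 1 cc
Total offspring: 4
Count with target: 2
Probability: 2/4 = 1/2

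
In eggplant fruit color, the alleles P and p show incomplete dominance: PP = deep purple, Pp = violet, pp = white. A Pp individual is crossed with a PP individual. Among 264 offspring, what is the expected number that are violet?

Punnett square for Pp × PP:
Offspring genotypes: 2 PP, 2 Pp
Phenotype counts: 2 deep purple, 2 violet
violet: 2 out of 4 → fraction 1/2
Expected count = 1/2 × 264 = 132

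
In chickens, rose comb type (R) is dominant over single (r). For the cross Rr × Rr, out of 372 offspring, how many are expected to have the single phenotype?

Punnett square for Rr × Rr:
Offspring genotypes: 1 RR, 2 Rr, 1 rr
Total offspring: 4
Count with target: 1
Probability: 1/4
Expected count = 1/4 × 372 = 93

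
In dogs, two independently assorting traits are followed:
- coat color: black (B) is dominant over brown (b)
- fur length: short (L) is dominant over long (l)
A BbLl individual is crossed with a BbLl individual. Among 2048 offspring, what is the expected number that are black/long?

Dihybrid cross BbLl × BbLl — consider each gene separately:
coat color: Bb × Bb → 1 BB, 2 Bb, 1 bb → 3 B_ : 1 bb (out of 4)
fur length: Ll × Ll → 1 LL, 2 Ll, 1 ll → 3 L_ : 1 ll (out of 4)
Combine (counts out of 4 × 4 = 16): black/short (B_L_) = 3×3 = 9; black/long (B_ll) = 3×1 = 3; brown/short (bbL_) = 1×3 = 3; brown/long (bbll) = 1×1 = 1
Phenotype counts (out of 16): 9 black/short, 3 black/long, 3 brown/short, 1 brown/long
black/long: 3 out of 16 → fraction 3/16
Expected count = 3/16 × 2048 = 384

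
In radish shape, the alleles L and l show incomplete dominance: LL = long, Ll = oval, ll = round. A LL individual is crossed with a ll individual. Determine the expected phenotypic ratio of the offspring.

Punnett square for LL × ll:
Offspring genotypes: 4 Ll
Phenotype counts: 4 oval
Ratio: all oval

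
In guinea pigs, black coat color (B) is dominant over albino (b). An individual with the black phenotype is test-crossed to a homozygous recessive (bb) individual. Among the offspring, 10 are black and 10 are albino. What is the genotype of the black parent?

Test cross: ? × bb
Offspring: 10 black, 10 albino — approximately 1:1.
A 1:1 ratio in a test cross indicates the unknown parent is heterozygous (Bb).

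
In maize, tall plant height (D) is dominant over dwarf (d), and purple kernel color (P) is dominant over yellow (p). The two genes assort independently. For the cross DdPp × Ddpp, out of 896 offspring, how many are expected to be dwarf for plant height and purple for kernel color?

Dihybrid cross DdPp × Ddpp — consider each gene separately:
plant height: Dd × Dd → 1 DD, 2 Dd, 1 dd → 3 D_ : 1 dd (out of 4)
kernel color: Pp × pp → 2 Pp, 2 pp → 2 P_ : 2 pp (out of 4)
Looking for: dwarf (dd) and purple (P_)
P(dwarf) = 1/4, P(purple) = 2/4
P(both) = 1/4 × 2/4 = 2/16 = 1/8
Expected count = 1/8 × 896 = 112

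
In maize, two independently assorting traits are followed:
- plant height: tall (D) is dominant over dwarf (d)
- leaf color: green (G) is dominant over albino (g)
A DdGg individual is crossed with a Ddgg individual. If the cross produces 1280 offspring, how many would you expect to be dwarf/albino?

Dihybrid cross DdGg × Ddgg — consider each gene separately:
plant height: Dd × Dd → 1 DD, 2 Dd, 1 dd → 3 D_ : 1 dd (out of 4)
leaf color: Gg × gg → 2 Gg, 2 gg → 2 G_ : 2 gg (out of 4)
Combine (counts out of 4 × 4 = 16): tall/green (D_G_) = 3×2 = 6; tall/albino (D_gg) = 3×2 = 6; dwarf/green (ddG_) = 1×2 = 2; dwarf/albino (ddgg) = 1×2 = 2
Phenotype counts (out of 16): 6 tall/green, 6 tall/albino, 2 dwarf/green, 2 dwarf/albino
dwarf/albino: 2 out of 16 → fraction 1/8
Expected count = 1/8 × 1280 = 160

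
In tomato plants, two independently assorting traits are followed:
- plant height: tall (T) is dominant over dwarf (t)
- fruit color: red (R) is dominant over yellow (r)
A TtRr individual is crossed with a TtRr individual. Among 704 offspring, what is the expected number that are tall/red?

Dihybrid cross TtRr × TtRr — consider each gene separately:
plant height: Tt × Tt → 1 TT, 2 Tt, 1 tt → 3 T_ : 1 tt (out of 4)
fruit color: Rr × Rr → 1 RR, 2 Rr, 1 rr → 3 R_ : 1 rr (out of 4)
Combine (counts out of 4 × 4 = 16): tall/red (T_R_) = 3×3 = 9; tall/yellow (T_rr) = 3×1 = 3; dwarf/red (ttR_) = 1×3 = 3; dwarf/yellow (ttrr) = 1×1 = 1
Phenotype counts (out of 16): 9 tall/red, 3 tall/yellow, 3 dwarf/red, 1 dwarf/yellow
tall/red: 9 out of 16 → fraction 9/16
Expected count = 9/16 × 704 = 396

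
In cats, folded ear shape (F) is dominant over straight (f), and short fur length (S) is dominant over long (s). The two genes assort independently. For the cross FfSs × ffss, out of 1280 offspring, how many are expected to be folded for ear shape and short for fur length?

Dihybrid cross FfSs × ffss — consider each gene separately:
ear shape: Ff × ff → 2 Ff, 2 ff → 2 F_ : 2 ff (out of 4)
fur length: Ss × ss → 2 Ss, 2 ss → 2 S_ : 2 ss (out of 4)
Looking for: folded (F_) and short (S_)
P(folded) = 2/4, P(short) = 2/4
P(both) = 2/4 × 2/4 = 4/16 = 1/4
Expected count = 1/4 × 1280 = 320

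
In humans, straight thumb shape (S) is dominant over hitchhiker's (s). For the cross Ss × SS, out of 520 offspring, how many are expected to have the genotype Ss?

Punnett square for Ss × SS:
Offspring genotypes: 2 SS, 2 Ss
Total offspring: 4
Count with target: 2
Probability: 2/4 = 1/2
Expected count = 1/2 × 520 = 260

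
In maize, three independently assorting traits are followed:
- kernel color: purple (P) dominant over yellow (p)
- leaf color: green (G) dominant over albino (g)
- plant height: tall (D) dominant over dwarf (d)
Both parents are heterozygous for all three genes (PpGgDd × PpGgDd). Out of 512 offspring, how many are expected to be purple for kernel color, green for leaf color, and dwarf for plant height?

Trihybrid cross: PpGgDd × PpGgDd
Each trait segregates independently with a 3:1 phenotypic ratio, so each gene contributes 3/4 (dominant) or 1/4 (recessive).
Target: purple (kernel color), green (leaf color), dwarf (plant height)
Probability = product of independent per-trait probabilities
= 3/4 × 3/4 × 1/4 = 9/64
Expected count = 9/64 × 512 = 72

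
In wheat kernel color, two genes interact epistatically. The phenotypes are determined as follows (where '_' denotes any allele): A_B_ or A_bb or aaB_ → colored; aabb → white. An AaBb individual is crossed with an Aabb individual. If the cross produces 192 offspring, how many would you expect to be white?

Cross: AaBb × Aabb — consider each gene separately:
A gene: Aa × Aa → 1 AA, 2 Aa, 1 aa → 3 A_ : 1 aa (out of 4)
B gene: Bb × bb → 2 Bb, 2 bb → 2 B_ : 2 bb (out of 4)
Genotype classes (out of 4 × 4 = 16): A_B_ = 3×2 = 6; A_bb = 3×2 = 6; aaB_ = 1×2 = 2; aabb = 1×2 = 2
Apply the phenotype rules: A_B_ (6) + A_bb (6) + aaB_ (2) → colored; aabb (2) → white
Phenotype counts (out of 16): 14 colored, 2 white
white: 2 out of 16 → fraction 1/8
Expected count = 1/8 × 192 = 24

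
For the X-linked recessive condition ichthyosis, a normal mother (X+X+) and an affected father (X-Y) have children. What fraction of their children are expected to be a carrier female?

Cross: X+X+ × X-Y
Offspring: 2 X+X-, 2 X+Y
Probability of a carrier female: 2/4 = 1/2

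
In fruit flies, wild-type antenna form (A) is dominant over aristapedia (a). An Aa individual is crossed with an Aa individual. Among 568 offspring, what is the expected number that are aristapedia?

Punnett square for Aa × Aa:
Offspring genotypes: 1 AA, 2 Aa, 1 aa
wild-type: 3, aristapedia: 1
aristapedia: 1 out of 4 → fraction 1/4
Expected count = 1/4 × 568 = 142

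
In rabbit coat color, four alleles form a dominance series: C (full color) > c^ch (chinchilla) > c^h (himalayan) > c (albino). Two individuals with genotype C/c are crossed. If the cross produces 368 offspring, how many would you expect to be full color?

Cross: C/c × C/c
Allele dominance: C > c^ch > c^h > c
Offspring genotypes: 1 C/C, 2 C/c, 1 c/c
Phenotype counts: 3 full color, 1 albino
full color: 3 out of 4 → fraction 3/4
Expected count = 3/4 × 368 = 276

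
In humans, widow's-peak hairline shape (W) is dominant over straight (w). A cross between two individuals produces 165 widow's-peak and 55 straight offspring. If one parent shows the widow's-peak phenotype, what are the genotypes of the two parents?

Observed offspring: 165 widow's-peak, 55 straight
The observed ratio simplifies to 3:1. Straight (ww) offspring appear, so each parent must contribute one w allele. The parent stated to show widow's-peak carries W, so it is Ww. The other parent is then either Ww or ww: Ww × ww would give a 1:1 split, whereas Ww × Ww gives 3:1 — matching the data. So both parents are heterozygous (Ww × Ww).
Parent genotypes: Ww × Ww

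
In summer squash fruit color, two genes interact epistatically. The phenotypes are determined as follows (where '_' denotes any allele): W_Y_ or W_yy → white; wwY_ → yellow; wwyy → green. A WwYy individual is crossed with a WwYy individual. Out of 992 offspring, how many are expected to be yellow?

Cross: WwYy × WwYy — consider each gene separately:
W gene: Ww × Ww → 1 WW, 2 Ww, 1 ww → 3 W_ : 1 ww (out of 4)
Y gene: Yy × Yy → 1 YY, 2 Yy, 1 yy → 3 Y_ : 1 yy (out of 4)
Genotype classes (out of 4 × 4 = 16): W_Y_ = 3×3 = 9; W_yy = 3×1 = 3; wwY_ = 1×3 = 3; wwyy = 1×1 = 1
Apply the phenotype rules: W_Y_ (9) + W_yy (3) → white; wwY_ (3) → yellow; wwyy (1) → green
Phenotype counts (out of 16): 12 white, 3 yellow, 1 green
yellow: 3 out of 16 → fraction 3/16
Expected count = 3/16 × 992 = 186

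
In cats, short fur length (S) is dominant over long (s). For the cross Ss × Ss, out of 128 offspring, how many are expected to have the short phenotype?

Punnett square for Ss × Ss:
Offspring genotypes: 1 SS, 2 Ss, 1 ss
Total offspring: 4
Count with target: 3
Probability: 3/4
Expected count = 3/4 × 128 = 96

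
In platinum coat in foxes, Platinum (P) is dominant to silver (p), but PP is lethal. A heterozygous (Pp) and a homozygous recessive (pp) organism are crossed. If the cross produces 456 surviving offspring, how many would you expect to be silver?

Cross: Pp × pp
Punnett square offspring (before lethality): 2 Pp, 2 pp
No PP offspring are produced in this cross.
silver: 2 out of 4 → fraction 1/2
Expected count = 1/2 × 456 = 228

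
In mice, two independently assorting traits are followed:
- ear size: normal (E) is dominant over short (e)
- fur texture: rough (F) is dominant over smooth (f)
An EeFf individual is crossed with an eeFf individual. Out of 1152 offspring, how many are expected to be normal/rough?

Dihybrid cross EeFf × eeFf — consider each gene separately:
ear size: Ee × ee → 2 Ee, 2 ee → 2 E_ : 2 ee (out of 4)
fur texture: Ff × Ff → 1 FF, 2 Ff, 1 ff → 3 F_ : 1 ff (out of 4)
Combine (counts out of 4 × 4 = 16): normal/rough (E_F_) = 2×3 = 6; normal/smooth (E_ff) = 2×1 = 2; short/rough (eeF_) = 2×3 = 6; short/smooth (eeff) = 2×1 = 2
Phenotype counts (out of 16): 6 normal/rough, 2 normal/smooth, 6 short/rough, 2 short/smooth
normal/rough: 6 out of 16 → fraction 3/8
Expected count = 3/8 × 1152 = 432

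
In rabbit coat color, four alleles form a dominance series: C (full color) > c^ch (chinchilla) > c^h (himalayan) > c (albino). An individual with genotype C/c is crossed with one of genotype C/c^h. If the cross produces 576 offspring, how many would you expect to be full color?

Cross: C/c × C/c^h
Allele dominance: C > c^ch > c^h > c
Offspring genotypes: 1 C/C, 1 C/c^h, 1 C/c, 1 c^h/c
Phenotype counts: 3 full color, 1 himalayan
full color: 3 out of 4 → fraction 3/4
Expected count = 3/4 × 576 = 432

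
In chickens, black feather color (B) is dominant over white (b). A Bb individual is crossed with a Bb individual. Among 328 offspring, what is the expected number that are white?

Punnett square for Bb × Bb:
Offspring genotypes: 1 BB, 2 Bb, 1 bb
black: 3, white: 1
white: 1 out of 4 → fraction 1/4
Expected count = 1/4 × 328 = 82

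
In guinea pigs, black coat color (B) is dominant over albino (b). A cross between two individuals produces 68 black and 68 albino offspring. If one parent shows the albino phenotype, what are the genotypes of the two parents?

Observed offspring: 68 black, 68 albino
The observed ratio simplifies to 1:1. One parent shows albino, so its genotype must be bb. A 1:1 offspring split requires the other parent to be heterozygous (Bb).
Parent genotypes: bb × Bb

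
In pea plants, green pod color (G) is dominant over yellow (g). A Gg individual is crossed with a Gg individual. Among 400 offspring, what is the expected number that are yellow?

Punnett square for Gg × Gg:
Offspring genotypes: 1 GG, 2 Gg, 1 gg
green: 3, yellow: 1
yellow: 1 out of 4 → fraction 1/4
Expected count = 1/4 × 400 = 100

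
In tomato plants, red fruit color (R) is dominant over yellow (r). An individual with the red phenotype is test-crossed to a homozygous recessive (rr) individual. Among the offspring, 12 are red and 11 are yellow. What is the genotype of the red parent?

Test cross: ? × rr
Offspring: 12 red, 11 yellow — approximately 1:1.
A 1:1 ratio in a test cross indicates the unknown parent is heterozygous (Rr).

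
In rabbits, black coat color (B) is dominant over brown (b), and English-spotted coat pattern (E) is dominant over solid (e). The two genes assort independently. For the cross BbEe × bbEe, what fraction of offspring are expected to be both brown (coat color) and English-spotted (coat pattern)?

Dihybrid cross BbEe × bbEe — consider each gene separately:
coat color: Bb × bb → 2 Bb, 2 bb → 2 B_ : 2 bb (out of 4)
coat pattern: Ee × Ee → 1 EE, 2 Ee, 1 ee → 3 E_ : 1 ee (out of 4)
Looking for: brown (bb) and English-spotted (E_)
P(brown) = 2/4, P(English-spotted) = 3/4
P(both) = 2/4 × 3/4 = 6/16 = 3/8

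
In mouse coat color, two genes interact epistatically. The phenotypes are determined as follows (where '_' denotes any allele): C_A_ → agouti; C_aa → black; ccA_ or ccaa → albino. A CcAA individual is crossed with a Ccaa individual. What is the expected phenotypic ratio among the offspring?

Cross: CcAA × Ccaa — consider each gene separately:
C gene: Cc × Cc → 1 CC, 2 Cc, 1 cc → 3 C_ : 1 cc (out of 4)
A gene: AA × aa → 4 Aa → 4 A_ (out of 4)
Genotype classes (out of 4 × 4 = 16): C_A_ = 3×4 = 12; ccA_ = 1×4 = 4
Apply the phenotype rules: C_A_ (12) → agouti; ccA_ (4) → albino
Phenotype counts (out of 16): 12 agouti, 4 albino
Ratio: 3 agouti : 1 albino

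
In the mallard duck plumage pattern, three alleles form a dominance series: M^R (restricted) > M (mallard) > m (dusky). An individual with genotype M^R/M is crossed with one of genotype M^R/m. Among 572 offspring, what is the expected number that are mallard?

Cross: M^R/M × M^R/m
Allele dominance: M^R > M > m
Offspring genotypes: 1 M^R/M^R, 1 M^R/m, 1 M^R/M, 1 M/m
Phenotype counts: 3 restricted, 1 mallard
mallard: 1 out of 4 → fraction 1/4
Expected count = 1/4 × 572 = 143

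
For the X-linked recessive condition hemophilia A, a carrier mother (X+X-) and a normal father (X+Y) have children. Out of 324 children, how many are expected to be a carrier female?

Cross: X+X- × X+Y
Offspring: 1 X+X+, 1 X+Y, 1 X+X-, 1 X-Y
Probability of a carrier female: 1/4
Expected count = 1/4 × 324 = 81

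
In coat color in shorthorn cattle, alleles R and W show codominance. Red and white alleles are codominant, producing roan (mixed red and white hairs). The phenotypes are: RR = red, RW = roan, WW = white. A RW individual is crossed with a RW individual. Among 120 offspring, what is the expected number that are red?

Punnett square for RW × RW:
Offspring genotypes: 1 RR, 2 RW, 1 WW
Phenotype counts: 1 red, 2 roan, 1 white
red: 1 out of 4 → fraction 1/4
Expected count = 1/4 × 120 = 30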